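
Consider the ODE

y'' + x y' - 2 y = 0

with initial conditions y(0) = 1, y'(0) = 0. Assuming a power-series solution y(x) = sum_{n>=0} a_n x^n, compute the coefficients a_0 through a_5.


Ansatz: y(x) = sum_{n>=0} a_n x^n, so y'(x) = sum_{n>=1} n a_n x^(n-1) and y''(x) = sum_{n>=2} n(n-1) a_n x^(n-2).
Substitute into P(x) y'' + Q(x) y' + R(x) y = 0 with P(x) = 1, Q(x) = x, R(x) = -2, and match powers of x.
Initial conditions: a_0 = 1, a_1 = 0.
Setting the coefficient of each power of x to zero and solving order by order (substituting the coefficients already found):
  x^0: 2 a_2 - 2 a_0 = 0  ->  2 a_2 = 2 a_0 = 2  ->  a_2 = 1
  x^1: 6 a_3 - a_1 = 0  ->  6 a_3 = a_1 = 0  ->  a_3 = 0
  x^2: 12 a_4 = 0  ->  a_4 = 0
  x^3: 20 a_5 + a_3 = 0  ->  20 a_5 = -a_3 = 0  ->  a_5 = 0
Truncated series: y(x) = 1 + x^2 + O(x^6).

a_0 = 1; a_1 = 0; a_2 = 1; a_3 = 0; a_4 = 0; a_5 = 0


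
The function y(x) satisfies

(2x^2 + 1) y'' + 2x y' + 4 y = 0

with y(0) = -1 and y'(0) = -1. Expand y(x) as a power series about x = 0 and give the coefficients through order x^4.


Ansatz: y(x) = sum_{n>=0} a_n x^n, so y'(x) = sum_{n>=1} n a_n x^(n-1) and y''(x) = sum_{n>=2} n(n-1) a_n x^(n-2).
Substitute into P(x) y'' + Q(x) y' + R(x) y = 0 with P(x) = 2x^2 + 1, Q(x) = 2x, R(x) = 4, and match powers of x.
Initial conditions: a_0 = -1, a_1 = -1.
Setting the coefficient of each power of x to zero and solving order by order (substituting the coefficients already found):
  x^0: 2 a_2 + 4 a_0 = 0  ->  2 a_2 = -4 a_0 = 4  ->  a_2 = 2
  x^1: 6 a_3 + 6 a_1 = 0  ->  6 a_3 = -6 a_1 = 6  ->  a_3 = 1
  x^2: 12 a_4 + 12 a_2 = 0  ->  12 a_4 = -12 a_2 = -24  ->  a_4 = -2
Truncated series: y(x) = -1 - x + 2 x^2 + x^3 - 2 x^4 + O(x^5).

a_0 = -1; a_1 = -1; a_2 = 2; a_3 = 1; a_4 = -2


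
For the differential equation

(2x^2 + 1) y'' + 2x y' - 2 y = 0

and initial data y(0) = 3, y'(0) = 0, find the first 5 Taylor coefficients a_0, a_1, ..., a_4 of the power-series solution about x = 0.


Ansatz: y(x) = sum_{n>=0} a_n x^n, so y'(x) = sum_{n>=1} n a_n x^(n-1) and y''(x) = sum_{n>=2} n(n-1) a_n x^(n-2).
Substitute into P(x) y'' + Q(x) y' + R(x) y = 0 with P(x) = 2x^2 + 1, Q(x) = 2x, R(x) = -2, and match powers of x.
Initial conditions: a_0 = 3, a_1 = 0.
Setting the coefficient of each power of x to zero and solving order by order (substituting the coefficients already found):
  x^0: 2 a_2 - 2 a_0 = 0  ->  2 a_2 = 2 a_0 = 6  ->  a_2 = 3
  x^1: 6 a_3 = 0  ->  a_3 = 0
  x^2: 12 a_4 + 6 a_2 = 0  ->  12 a_4 = -6 a_2 = -18  ->  a_4 = -3/2
Truncated series: y(x) = 3 + 3 x^2 - (3/2) x^4 + O(x^5).

a_0 = 3; a_1 = 0; a_2 = 3; a_3 = 0; a_4 = -3/2


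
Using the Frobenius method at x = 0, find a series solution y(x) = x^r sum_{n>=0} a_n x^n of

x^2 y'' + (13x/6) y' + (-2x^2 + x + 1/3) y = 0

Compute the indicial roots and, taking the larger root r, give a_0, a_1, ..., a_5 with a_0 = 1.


Write in Frobenius form y'' + (p(x)/x) y' + (q(x)/x^2) y = 0:
  p(x) = 13/6,  q(x) = -2x^2 + x + 1/3.
Indicial equation: r(r-1) + (13/6) r + (1/3) = 0 -> roots r_1 = -1/2, r_2 = -2/3.
Take r = r_1 = -1/2. Let y(x) = x^r sum_{n>=0} a_n x^n with a_0 = 1.
Substitute y = x^r sum a_n x^n and match x^{r+n}. The recurrence is
  D(n) a_n + 1 a_{n-1} - 2 a_{n-2} = 0,  where D(n) = (r+n)(r+n-1) + (13/6)(r+n) + (1/3).
  a_n = [-1 a_{n-1} + 2 a_{n-2}] / D(n).
Since the indicial polynomial factors as (r - r_1)(r - r_2), D(n) = (r_1 + n - r_1)(r_1 + n - r_2) = n(n + 1/6).
Evaluating step by step (a_0 = 1):
  n = 1: D(1) = 1(1 + 1/6) = 7/6; numerator = -1(1) = -1; a_1 = (-1)/(7/6) = -6/7
  n = 2: D(2) = 2(2 + 1/6) = 13/3; numerator = -1(-6/7) + 2(1) = 20/7; a_2 = (20/7)/(13/3) = 60/91
  n = 3: D(3) = 3(3 + 1/6) = 19/2; numerator = -1(60/91) + 2(-6/7) = -216/91; a_3 = (-216/91)/(19/2) = -432/1729
  n = 4: D(4) = 4(4 + 1/6) = 50/3; numerator = -1(-432/1729) + 2(60/91) = 2712/1729; a_4 = (2712/1729)/(50/3) = 4068/43225
  n = 5: D(5) = 5(5 + 1/6) = 155/6; numerator = -1(4068/43225) + 2(-432/1729) = -25668/43225; a_5 = (-25668/43225)/(155/6) = -4968/216125

r = -1/2; a_0 = 1; a_1 = -6/7; a_2 = 60/91; a_3 = -432/1729; a_4 = 4068/43225; a_5 = -4968/216125


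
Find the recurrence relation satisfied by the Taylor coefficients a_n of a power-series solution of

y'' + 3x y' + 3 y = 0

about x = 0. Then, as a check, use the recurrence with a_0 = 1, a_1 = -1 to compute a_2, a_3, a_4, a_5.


Substitute y = sum_n a_n x^n.
y''(x) has coefficient (n+2)(n+1) a_{n+2} at x^n;
3 x y'(x) has coefficient 3 n a_n at x^n (shift);
3 y(x) has coefficient 3 a_n at x^n.
Matching x^n: (n+2)(n+1) a_{n+2} + (3n + 3) a_n = 0.
Thus a_{n+2} = (-3n - 3) / ((n+1)(n+2)) * a_n.

Check with a_0 = 1, a_1 = -1 (apply the recurrence for n = 0, 1, 2, 3): a_0 = 1, a_1 = -1, a_2 = -3/2, a_3 = 1, a_4 = 9/8, a_5 = -3/5.

a_(n+2) = (-3n - 3) / ((n+1)(n+2)) * a_n; check: a_0 = 1, a_1 = -1, a_2 = -3/2, a_3 = 1, a_4 = 9/8, a_5 = -3/5


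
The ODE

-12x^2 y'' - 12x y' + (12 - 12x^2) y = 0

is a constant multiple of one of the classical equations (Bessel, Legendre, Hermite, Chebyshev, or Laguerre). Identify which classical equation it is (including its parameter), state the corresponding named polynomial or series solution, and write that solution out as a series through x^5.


All three coefficients share the factor -12; dividing through by -12 gives  x^2 y'' + x y' + (x^2 - 1) y = 0.
This matches the Bessel equation x^2 y'' + x y' + (x^2 - nu^2) y = 0 with nu^2 = 1, so nu = 1; the solution bounded at x = 0 is J_1(x).
Frobenius at x = 0: indicial roots ±nu; for r = nu the recurrence k(k + 2nu) c_k = -c_{k-2} gives the standard series J_nu(x) = sum_{k>=0} (-1)^k / (k! (k+nu)!) (x/2)^(2k+nu). Evaluate the first 3 terms:
  k = 0: (-1)^0 / (0! * 1! * 2^1) x^1 = 1/(1*1*2) x^1 = (1/2) x^1
  k = 1: (-1)^1 / (1! * 2! * 2^3) x^3 = -1/(1*2*8) x^3 = (-1/16) x^3
  k = 2: (-1)^2 / (2! * 3! * 2^5) x^5 = 1/(2*6*32) x^5 = (1/384) x^5
Hence J_1(x) = x^5/384 - x^3/16 + x/2 + ....

J_1(x); series = x^5/384 - x^3/16 + x/2


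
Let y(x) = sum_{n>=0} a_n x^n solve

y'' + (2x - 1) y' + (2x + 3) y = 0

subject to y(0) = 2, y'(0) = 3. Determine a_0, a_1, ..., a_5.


Ansatz: y(x) = sum_{n>=0} a_n x^n, so y'(x) = sum_{n>=1} n a_n x^(n-1) and y''(x) = sum_{n>=2} n(n-1) a_n x^(n-2).
Substitute into P(x) y'' + Q(x) y' + R(x) y = 0 with P(x) = 1, Q(x) = 2x - 1, R(x) = 2x + 3, and match powers of x.
Initial conditions: a_0 = 2, a_1 = 3.
Setting the coefficient of each power of x to zero and solving order by order (substituting the coefficients already found):
  x^0: 2 a_2 - a_1 + 3 a_0 = 0  ->  2 a_2 = a_1 - 3 a_0 = -3  ->  a_2 = -3/2
  x^1: 6 a_3 - 2 a_2 + 5 a_1 + 2 a_0 = 0  ->  6 a_3 = 2 a_2 - 5 a_1 - 2 a_0 = -22  ->  a_3 = -11/3
  x^2: 12 a_4 - 3 a_3 + 7 a_2 + 2 a_1 = 0  ->  12 a_4 = 3 a_3 - 7 a_2 - 2 a_1 = -13/2  ->  a_4 = -13/24
  x^3: 20 a_5 - 4 a_4 + 9 a_3 + 2 a_2 = 0  ->  20 a_5 = 4 a_4 - 9 a_3 - 2 a_2 = 203/6  ->  a_5 = 203/120
Truncated series: y(x) = 2 + 3 x - (3/2) x^2 - (11/3) x^3 - (13/24) x^4 + (203/120) x^5 + O(x^6).

a_0 = 2; a_1 = 3; a_2 = -3/2; a_3 = -11/3; a_4 = -13/24; a_5 = 203/120


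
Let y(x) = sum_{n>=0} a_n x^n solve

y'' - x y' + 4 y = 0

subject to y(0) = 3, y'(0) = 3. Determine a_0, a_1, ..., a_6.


Ansatz: y(x) = sum_{n>=0} a_n x^n, so y'(x) = sum_{n>=1} n a_n x^(n-1) and y''(x) = sum_{n>=2} n(n-1) a_n x^(n-2).
Substitute into P(x) y'' + Q(x) y' + R(x) y = 0 with P(x) = 1, Q(x) = -x, R(x) = 4, and match powers of x.
Initial conditions: a_0 = 3, a_1 = 3.
Setting the coefficient of each power of x to zero and solving order by order (substituting the coefficients already found):
  x^0: 2 a_2 + 4 a_0 = 0  ->  2 a_2 = -4 a_0 = -12  ->  a_2 = -6
  x^1: 6 a_3 + 3 a_1 = 0  ->  6 a_3 = -3 a_1 = -9  ->  a_3 = -3/2
  x^2: 12 a_4 + 2 a_2 = 0  ->  12 a_4 = -2 a_2 = 12  ->  a_4 = 1
  x^3: 20 a_5 + a_3 = 0  ->  20 a_5 = -a_3 = 3/2  ->  a_5 = 3/40
  x^4: 30 a_6 = 0  ->  a_6 = 0
Truncated series: y(x) = 3 + 3 x - 6 x^2 - (3/2) x^3 + x^4 + (3/40) x^5 + O(x^7).

a_0 = 3; a_1 = 3; a_2 = -6; a_3 = -3/2; a_4 = 1; a_5 = 3/40; a_6 = 0


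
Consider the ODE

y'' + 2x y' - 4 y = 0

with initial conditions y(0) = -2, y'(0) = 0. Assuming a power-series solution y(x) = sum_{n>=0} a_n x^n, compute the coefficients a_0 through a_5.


Ansatz: y(x) = sum_{n>=0} a_n x^n, so y'(x) = sum_{n>=1} n a_n x^(n-1) and y''(x) = sum_{n>=2} n(n-1) a_n x^(n-2).
Substitute into P(x) y'' + Q(x) y' + R(x) y = 0 with P(x) = 1, Q(x) = 2x, R(x) = -4, and match powers of x.
Initial conditions: a_0 = -2, a_1 = 0.
Setting the coefficient of each power of x to zero and solving order by order (substituting the coefficients already found):
  x^0: 2 a_2 - 4 a_0 = 0  ->  2 a_2 = 4 a_0 = -8  ->  a_2 = -4
  x^1: 6 a_3 - 2 a_1 = 0  ->  6 a_3 = 2 a_1 = 0  ->  a_3 = 0
  x^2: 12 a_4 = 0  ->  a_4 = 0
  x^3: 20 a_5 + 2 a_3 = 0  ->  20 a_5 = -2 a_3 = 0  ->  a_5 = 0
Truncated series: y(x) = -2 - 4 x^2 + O(x^6).

a_0 = -2; a_1 = 0; a_2 = -4; a_3 = 0; a_4 = 0; a_5 = 0


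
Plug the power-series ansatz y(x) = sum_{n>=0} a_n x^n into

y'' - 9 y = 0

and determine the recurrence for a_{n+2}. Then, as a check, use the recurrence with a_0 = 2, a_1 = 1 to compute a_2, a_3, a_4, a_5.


Substitute y = sum_n a_n x^n into y'' + (const) y = 0.
y''(x) = sum_{n>=0} (n+2)(n+1) a_{n+2} x^n.
The ODE becomes sum_n [(n+2)(n+1) a_{n+2} - 9 a_n] x^n = 0.
Setting each coefficient to zero gives the recurrence:
  (n+2)(n+1) a_{n+2} - 9 a_n = 0,
  a_{n+2} = 9 / ((n+1)(n+2)) a_n.

Check with a_0 = 2, a_1 = 1 (apply the recurrence for n = 0, 1, 2, 3): a_0 = 2, a_1 = 1, a_2 = 9, a_3 = 3/2, a_4 = 27/4, a_5 = 27/40.

a_{n+2} = 9/((n+1)(n+2)) * a_n; check: a_0 = 2, a_1 = 1, a_2 = 9, a_3 = 3/2, a_4 = 27/4, a_5 = 27/40


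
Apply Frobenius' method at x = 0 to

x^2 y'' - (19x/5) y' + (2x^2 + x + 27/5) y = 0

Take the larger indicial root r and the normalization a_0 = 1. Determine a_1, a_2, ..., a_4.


Write in Frobenius form y'' + (p(x)/x) y' + (q(x)/x^2) y = 0:
  p(x) = -19/5,  q(x) = 2x^2 + x + 27/5.
Indicial equation: r(r-1) + (-19/5) r + (27/5) = 0 -> roots r_1 = 3, r_2 = 9/5.
Take r = r_1 = 3. Let y(x) = x^r sum_{n>=0} a_n x^n with a_0 = 1.
Substitute y = x^r sum a_n x^n and match x^{r+n}. The recurrence is
  D(n) a_n + 1 a_{n-1} + 2 a_{n-2} = 0,  where D(n) = (r+n)(r+n-1) + (-19/5)(r+n) + (27/5).
  a_n = [-1 a_{n-1} - 2 a_{n-2}] / D(n).
Since the indicial polynomial factors as (r - r_1)(r - r_2), D(n) = (r_1 + n - r_1)(r_1 + n - r_2) = n(n + 6/5).
Evaluating step by step (a_0 = 1):
  n = 1: D(1) = 1(1 + 6/5) = 11/5; numerator = -1(1) = -1; a_1 = (-1)/(11/5) = -5/11
  n = 2: D(2) = 2(2 + 6/5) = 32/5; numerator = -1(-5/11) - 2(1) = -17/11; a_2 = (-17/11)/(32/5) = -85/352
  n = 3: D(3) = 3(3 + 6/5) = 63/5; numerator = -1(-85/352) - 2(-5/11) = 405/352; a_3 = (405/352)/(63/5) = 225/2464
  n = 4: D(4) = 4(4 + 6/5) = 104/5; numerator = -1(225/2464) - 2(-85/352) = 965/2464; a_4 = (965/2464)/(104/5) = 4825/256256

r = 3; a_0 = 1; a_1 = -5/11; a_2 = -85/352; a_3 = 225/2464; a_4 = 4825/256256


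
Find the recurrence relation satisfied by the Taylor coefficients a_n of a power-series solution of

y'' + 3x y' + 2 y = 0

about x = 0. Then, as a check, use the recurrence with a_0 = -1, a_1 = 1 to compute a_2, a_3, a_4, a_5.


Substitute y = sum_n a_n x^n.
y''(x) has coefficient (n+2)(n+1) a_{n+2} at x^n;
3 x y'(x) has coefficient 3 n a_n at x^n (shift);
2 y(x) has coefficient 2 a_n at x^n.
Matching x^n: (n+2)(n+1) a_{n+2} + (3n + 2) a_n = 0.
Thus a_{n+2} = (-3n - 2) / ((n+1)(n+2)) * a_n.

Check with a_0 = -1, a_1 = 1 (apply the recurrence for n = 0, 1, 2, 3): a_0 = -1, a_1 = 1, a_2 = 1, a_3 = -5/6, a_4 = -2/3, a_5 = 11/24.

a_(n+2) = (-3n - 2) / ((n+1)(n+2)) * a_n; check: a_0 = -1, a_1 = 1, a_2 = 1, a_3 = -5/6, a_4 = -2/3, a_5 = 11/24


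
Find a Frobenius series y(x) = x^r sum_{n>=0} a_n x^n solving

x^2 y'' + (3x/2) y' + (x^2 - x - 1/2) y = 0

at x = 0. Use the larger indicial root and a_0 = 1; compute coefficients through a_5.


Write in Frobenius form y'' + (p(x)/x) y' + (q(x)/x^2) y = 0:
  p(x) = 3/2,  q(x) = x^2 - x - 1/2.
Indicial equation: r(r-1) + (3/2) r + (-1/2) = 0 -> roots r_1 = 1/2, r_2 = -1.
Take r = r_1 = 1/2. Let y(x) = x^r sum_{n>=0} a_n x^n with a_0 = 1.
Substitute y = x^r sum a_n x^n and match x^{r+n}. The recurrence is
  D(n) a_n - 1 a_{n-1} + 1 a_{n-2} = 0,  where D(n) = (r+n)(r+n-1) + (3/2)(r+n) + (-1/2).
  a_n = [1 a_{n-1} - 1 a_{n-2}] / D(n).
Since the indicial polynomial factors as (r - r_1)(r - r_2), D(n) = (r_1 + n - r_1)(r_1 + n - r_2) = n(n + 3/2).
Evaluating step by step (a_0 = 1):
  n = 1: D(1) = 1(1 + 3/2) = 5/2; numerator = 1(1) = 1; a_1 = (1)/(5/2) = 2/5
  n = 2: D(2) = 2(2 + 3/2) = 7; numerator = 1(2/5) - 1(1) = -3/5; a_2 = (-3/5)/(7) = -3/35
  n = 3: D(3) = 3(3 + 3/2) = 27/2; numerator = 1(-3/35) - 1(2/5) = -17/35; a_3 = (-17/35)/(27/2) = -34/945
  n = 4: D(4) = 4(4 + 3/2) = 22; numerator = 1(-34/945) - 1(-3/35) = 47/945; a_4 = (47/945)/(22) = 47/20790
  n = 5: D(5) = 5(5 + 3/2) = 65/2; numerator = 1(47/20790) - 1(-34/945) = 53/1386; a_5 = (53/1386)/(65/2) = 53/45045

r = 1/2; a_0 = 1; a_1 = 2/5; a_2 = -3/35; a_3 = -34/945; a_4 = 47/20790; a_5 = 53/45045


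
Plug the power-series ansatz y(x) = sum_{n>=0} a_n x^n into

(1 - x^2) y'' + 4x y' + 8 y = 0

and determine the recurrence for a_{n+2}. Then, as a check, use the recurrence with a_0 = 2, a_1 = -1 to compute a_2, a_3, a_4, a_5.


Substitute y = sum_n a_n x^n.
(1 - 1 x^2) y'' contributes (n+2)(n+1) a_{n+2} - n(n-1) a_n at x^n.
4 x y'(x) contributes 4 n a_n at x^n.
8 y(x) contributes 8 a_n at x^n.
Matching x^n: (n+2)(n+1) a_{n+2} + (-n(n-1) + 4 n + 8) a_n = 0.
Thus a_{n+2} = (n(n-1) - 4 n - 8) / ((n+1)(n+2)) * a_n.

Check with a_0 = 2, a_1 = -1 (apply the recurrence for n = 0, 1, 2, 3): a_0 = 2, a_1 = -1, a_2 = -8, a_3 = 2, a_4 = 28/3, a_5 = -7/5.

a_(n+2) = (n(n-1) - 4 n - 8) / ((n+1)(n+2)) * a_n; check: a_0 = 2, a_1 = -1, a_2 = -8, a_3 = 2, a_4 = 28/3, a_5 = -7/5


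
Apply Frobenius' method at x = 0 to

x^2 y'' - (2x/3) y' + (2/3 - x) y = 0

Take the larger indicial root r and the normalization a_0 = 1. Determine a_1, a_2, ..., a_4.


Write in Frobenius form y'' + (p(x)/x) y' + (q(x)/x^2) y = 0:
  p(x) = -2/3,  q(x) = 2/3 - x.
Indicial equation: r(r-1) + (-2/3) r + (2/3) = 0 -> roots r_1 = 1, r_2 = 2/3.
Take r = r_1 = 1. Let y(x) = x^r sum_{n>=0} a_n x^n with a_0 = 1.
Substitute y = x^r sum a_n x^n and match x^{r+n}. The recurrence is
  D(n) a_n - 1 a_{n-1} = 0,  where D(n) = (r+n)(r+n-1) + (-2/3)(r+n) + (2/3).
  a_n = 1 / D(n) * a_{n-1}.
Since the indicial polynomial factors as (r - r_1)(r - r_2), D(n) = (r_1 + n - r_1)(r_1 + n - r_2) = n(n + 1/3).
Evaluating step by step (a_0 = 1):
  n = 1: D(1) = 1(1 + 1/3) = 4/3; numerator = 1(1) = 1; a_1 = (1)/(4/3) = 3/4
  n = 2: D(2) = 2(2 + 1/3) = 14/3; numerator = 1(3/4) = 3/4; a_2 = (3/4)/(14/3) = 9/56
  n = 3: D(3) = 3(3 + 1/3) = 10; numerator = 1(9/56) = 9/56; a_3 = (9/56)/(10) = 9/560
  n = 4: D(4) = 4(4 + 1/3) = 52/3; numerator = 1(9/560) = 9/560; a_4 = (9/560)/(52/3) = 27/29120

r = 1; a_0 = 1; a_1 = 3/4; a_2 = 9/56; a_3 = 9/560; a_4 = 27/29120


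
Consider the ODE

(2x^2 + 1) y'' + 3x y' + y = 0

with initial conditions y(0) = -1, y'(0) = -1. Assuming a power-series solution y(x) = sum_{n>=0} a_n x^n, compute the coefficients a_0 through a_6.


Ansatz: y(x) = sum_{n>=0} a_n x^n, so y'(x) = sum_{n>=1} n a_n x^(n-1) and y''(x) = sum_{n>=2} n(n-1) a_n x^(n-2).
Substitute into P(x) y'' + Q(x) y' + R(x) y = 0 with P(x) = 2x^2 + 1, Q(x) = 3x, R(x) = 1, and match powers of x.
Initial conditions: a_0 = -1, a_1 = -1.
Setting the coefficient of each power of x to zero and solving order by order (substituting the coefficients already found):
  x^0: 2 a_2 + a_0 = 0  ->  2 a_2 = -a_0 = 1  ->  a_2 = 1/2
  x^1: 6 a_3 + 4 a_1 = 0  ->  6 a_3 = -4 a_1 = 4  ->  a_3 = 2/3
  x^2: 12 a_4 + 11 a_2 = 0  ->  12 a_4 = -11 a_2 = -11/2  ->  a_4 = -11/24
  x^3: 20 a_5 + 22 a_3 = 0  ->  20 a_5 = -22 a_3 = -44/3  ->  a_5 = -11/15
  x^4: 30 a_6 + 37 a_4 = 0  ->  30 a_6 = -37 a_4 = 407/24  ->  a_6 = 407/720
Truncated series: y(x) = -1 - x + (1/2) x^2 + (2/3) x^3 - (11/24) x^4 - (11/15) x^5 + (407/720) x^6 + O(x^7).

a_0 = -1; a_1 = -1; a_2 = 1/2; a_3 = 2/3; a_4 = -11/24; a_5 = -11/15; a_6 = 407/720


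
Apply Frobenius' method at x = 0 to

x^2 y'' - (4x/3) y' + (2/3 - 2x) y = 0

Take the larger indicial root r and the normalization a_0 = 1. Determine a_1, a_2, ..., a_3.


Write in Frobenius form y'' + (p(x)/x) y' + (q(x)/x^2) y = 0:
  p(x) = -4/3,  q(x) = 2/3 - 2x.
Indicial equation: r(r-1) + (-4/3) r + (2/3) = 0 -> roots r_1 = 2, r_2 = 1/3.
Take r = r_1 = 2. Let y(x) = x^r sum_{n>=0} a_n x^n with a_0 = 1.
Substitute y = x^r sum a_n x^n and match x^{r+n}. The recurrence is
  D(n) a_n - 2 a_{n-1} = 0,  where D(n) = (r+n)(r+n-1) + (-4/3)(r+n) + (2/3).
  a_n = 2 / D(n) * a_{n-1}.
Since the indicial polynomial factors as (r - r_1)(r - r_2), D(n) = (r_1 + n - r_1)(r_1 + n - r_2) = n(n + 5/3).
Evaluating step by step (a_0 = 1):
  n = 1: D(1) = 1(1 + 5/3) = 8/3; numerator = 2(1) = 2; a_1 = (2)/(8/3) = 3/4
  n = 2: D(2) = 2(2 + 5/3) = 22/3; numerator = 2(3/4) = 3/2; a_2 = (3/2)/(22/3) = 9/44
  n = 3: D(3) = 3(3 + 5/3) = 14; numerator = 2(9/44) = 9/22; a_3 = (9/22)/(14) = 9/308

r = 2; a_0 = 1; a_1 = 3/4; a_2 = 9/44; a_3 = 9/308


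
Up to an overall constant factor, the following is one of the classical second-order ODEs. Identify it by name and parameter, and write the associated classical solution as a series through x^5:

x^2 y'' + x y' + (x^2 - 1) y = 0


The equation is already in a standard form:  x^2 y'' + x y' + (x^2 - 1) y = 0.
This matches the Bessel equation x^2 y'' + x y' + (x^2 - nu^2) y = 0 with nu^2 = 1, so nu = 1; the solution bounded at x = 0 is J_1(x).
Frobenius at x = 0: indicial roots ±nu; for r = nu the recurrence k(k + 2nu) c_k = -c_{k-2} gives the standard series J_nu(x) = sum_{k>=0} (-1)^k / (k! (k+nu)!) (x/2)^(2k+nu). Evaluate the first 3 terms:
  k = 0: (-1)^0 / (0! * 1! * 2^1) x^1 = 1/(1*1*2) x^1 = (1/2) x^1
  k = 1: (-1)^1 / (1! * 2! * 2^3) x^3 = -1/(1*2*8) x^3 = (-1/16) x^3
  k = 2: (-1)^2 / (2! * 3! * 2^5) x^5 = 1/(2*6*32) x^5 = (1/384) x^5
Hence J_1(x) = x^5/384 - x^3/16 + x/2 + ....

J_1(x); series = x^5/384 - x^3/16 + x/2


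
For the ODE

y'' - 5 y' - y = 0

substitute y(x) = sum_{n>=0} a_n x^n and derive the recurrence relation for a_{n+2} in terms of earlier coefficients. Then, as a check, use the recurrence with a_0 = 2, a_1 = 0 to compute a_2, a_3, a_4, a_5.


Substitute y = sum_n a_n x^n.
y''(x) has coefficient (n+2)(n+1) a_{n+2} at x^n;
-5 y'(x) has coefficient -5 (n+1) a_{n+1} at x^n;
-y(x) has coefficient -1 a_n at x^n.
Matching x^n: (n+2)(n+1) a_{n+2} - 5 (n+1) a_{n+1} - 1 a_n = 0.
Thus a_{n+2} = [5 (n+1) a_{n+1} + 1 a_n] / ((n+1)(n+2)).

Check with a_0 = 2, a_1 = 0 (apply the recurrence for n = 0, 1, 2, 3): a_0 = 2, a_1 = 0, a_2 = 1, a_3 = 5/3, a_4 = 13/6, a_5 = 9/4.

a_(n+2) = [5 (n+1) a_(n+1) + 1 a_n] / ((n+1)(n+2)); check: a_0 = 2, a_1 = 0, a_2 = 1, a_3 = 5/3, a_4 = 13/6, a_5 = 9/4


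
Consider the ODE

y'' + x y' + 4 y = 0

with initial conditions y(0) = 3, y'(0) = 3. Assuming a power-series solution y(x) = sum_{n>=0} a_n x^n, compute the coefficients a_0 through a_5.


Ansatz: y(x) = sum_{n>=0} a_n x^n, so y'(x) = sum_{n>=1} n a_n x^(n-1) and y''(x) = sum_{n>=2} n(n-1) a_n x^(n-2).
Substitute into P(x) y'' + Q(x) y' + R(x) y = 0 with P(x) = 1, Q(x) = x, R(x) = 4, and match powers of x.
Initial conditions: a_0 = 3, a_1 = 3.
Setting the coefficient of each power of x to zero and solving order by order (substituting the coefficients already found):
  x^0: 2 a_2 + 4 a_0 = 0  ->  2 a_2 = -4 a_0 = -12  ->  a_2 = -6
  x^1: 6 a_3 + 5 a_1 = 0  ->  6 a_3 = -5 a_1 = -15  ->  a_3 = -5/2
  x^2: 12 a_4 + 6 a_2 = 0  ->  12 a_4 = -6 a_2 = 36  ->  a_4 = 3
  x^3: 20 a_5 + 7 a_3 = 0  ->  20 a_5 = -7 a_3 = 35/2  ->  a_5 = 7/8
Truncated series: y(x) = 3 + 3 x - 6 x^2 - (5/2) x^3 + 3 x^4 + (7/8) x^5 + O(x^6).

a_0 = 3; a_1 = 3; a_2 = -6; a_3 = -5/2; a_4 = 3; a_5 = 7/8


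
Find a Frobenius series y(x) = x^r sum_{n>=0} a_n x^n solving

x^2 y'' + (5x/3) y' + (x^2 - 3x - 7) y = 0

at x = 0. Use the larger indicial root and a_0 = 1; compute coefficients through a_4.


Write in Frobenius form y'' + (p(x)/x) y' + (q(x)/x^2) y = 0:
  p(x) = 5/3,  q(x) = x^2 - 3x - 7.
Indicial equation: r(r-1) + (5/3) r + (-7) = 0 -> roots r_1 = 7/3, r_2 = -3.
Take r = r_1 = 7/3. Let y(x) = x^r sum_{n>=0} a_n x^n with a_0 = 1.
Substitute y = x^r sum a_n x^n and match x^{r+n}. The recurrence is
  D(n) a_n - 3 a_{n-1} + 1 a_{n-2} = 0,  where D(n) = (r+n)(r+n-1) + (5/3)(r+n) + (-7).
  a_n = [3 a_{n-1} - 1 a_{n-2}] / D(n).
Since the indicial polynomial factors as (r - r_1)(r - r_2), D(n) = (r_1 + n - r_1)(r_1 + n - r_2) = n(n + 16/3).
Evaluating step by step (a_0 = 1):
  n = 1: D(1) = 1(1 + 16/3) = 19/3; numerator = 3(1) = 3; a_1 = (3)/(19/3) = 9/19
  n = 2: D(2) = 2(2 + 16/3) = 44/3; numerator = 3(9/19) - 1(1) = 8/19; a_2 = (8/19)/(44/3) = 6/209
  n = 3: D(3) = 3(3 + 16/3) = 25; numerator = 3(6/209) - 1(9/19) = -81/209; a_3 = (-81/209)/(25) = -81/5225
  n = 4: D(4) = 4(4 + 16/3) = 112/3; numerator = 3(-81/5225) - 1(6/209) = -393/5225; a_4 = (-393/5225)/(112/3) = -1179/585200

r = 7/3; a_0 = 1; a_1 = 9/19; a_2 = 6/209; a_3 = -81/5225; a_4 = -1179/585200


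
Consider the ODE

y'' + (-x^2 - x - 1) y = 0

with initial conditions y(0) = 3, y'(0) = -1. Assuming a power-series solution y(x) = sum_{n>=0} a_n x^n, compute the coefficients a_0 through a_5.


Ansatz: y(x) = sum_{n>=0} a_n x^n, so y'(x) = sum_{n>=1} n a_n x^(n-1) and y''(x) = sum_{n>=2} n(n-1) a_n x^(n-2).
Substitute into P(x) y'' + Q(x) y' + R(x) y = 0 with P(x) = 1, Q(x) = 0, R(x) = -x^2 - x - 1, and match powers of x.
Initial conditions: a_0 = 3, a_1 = -1.
Setting the coefficient of each power of x to zero and solving order by order (substituting the coefficients already found):
  x^0: 2 a_2 - a_0 = 0  ->  2 a_2 = a_0 = 3  ->  a_2 = 3/2
  x^1: 6 a_3 - a_1 - a_0 = 0  ->  6 a_3 = a_1 + a_0 = 2  ->  a_3 = 1/3
  x^2: 12 a_4 - a_2 - a_1 - a_0 = 0  ->  12 a_4 = a_2 + a_1 + a_0 = 7/2  ->  a_4 = 7/24
  x^3: 20 a_5 - a_3 - a_2 - a_1 = 0  ->  20 a_5 = a_3 + a_2 + a_1 = 5/6  ->  a_5 = 1/24
Truncated series: y(x) = 3 - x + (3/2) x^2 + (1/3) x^3 + (7/24) x^4 + (1/24) x^5 + O(x^6).

a_0 = 3; a_1 = -1; a_2 = 3/2; a_3 = 1/3; a_4 = 7/24; a_5 = 1/24


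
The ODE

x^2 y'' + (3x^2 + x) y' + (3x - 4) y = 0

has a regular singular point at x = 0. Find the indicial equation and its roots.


Divide by x^2 to reach normal form y'' + P_1(x) y' + P_2(x) y = 0 with P_1(x) = 3 + 1/x and P_2(x) = 3/x - 4/x^2.
x = 0 is a singular point because the y'-coefficient 3 + 1/x has a pole at x = 0 and the y-coefficient 3/x - 4/x^2 has a pole at x = 0.
It is a regular singular point because x P_1(x) = p(x) = 3x + 1 and x^2 P_2(x) = q(x) = 3x - 4 are polynomials, hence analytic at x = 0.
p(0) = 1,  q(0) = -4.
Indicial equation: r(r-1) + p(0) r + q(0) = 0, i.e. r^2 + (p(0) - 1) r + q(0) = 0, i.e. r^2 - 4 = 0.
Discriminant: (0)^2 - 4(-4) = 16, so r = (0 ± 4)/2.
Solving: r_1 = 2, r_2 = -2.

indicial: r^2 - 4 = 0; roots r_1 = 2, r_2 = -2


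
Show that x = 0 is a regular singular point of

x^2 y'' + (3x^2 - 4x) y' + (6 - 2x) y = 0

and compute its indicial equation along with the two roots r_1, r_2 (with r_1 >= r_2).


Divide by x^2 to reach normal form y'' + P_1(x) y' + P_2(x) y = 0 with P_1(x) = 3 - 4/x and P_2(x) = -2/x + 6/x^2.
x = 0 is a singular point because the y'-coefficient 3 - 4/x has a pole at x = 0 and the y-coefficient -2/x + 6/x^2 has a pole at x = 0.
It is a regular singular point because x P_1(x) = p(x) = 3x - 4 and x^2 P_2(x) = q(x) = 6 - 2x are polynomials, hence analytic at x = 0.
p(0) = -4,  q(0) = 6.
Indicial equation: r(r-1) + p(0) r + q(0) = 0, i.e. r^2 + (p(0) - 1) r + q(0) = 0, i.e. r^2 - 5 r + 6 = 0.
Discriminant: (-5)^2 - 4(6) = 1, so r = (5 ± 1)/2.
Solving: r_1 = 3, r_2 = 2.

indicial: r^2 - 5 r + 6 = 0; roots r_1 = 3, r_2 = 2


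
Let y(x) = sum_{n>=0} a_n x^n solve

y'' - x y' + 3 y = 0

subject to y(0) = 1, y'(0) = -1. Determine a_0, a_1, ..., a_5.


Ansatz: y(x) = sum_{n>=0} a_n x^n, so y'(x) = sum_{n>=1} n a_n x^(n-1) and y''(x) = sum_{n>=2} n(n-1) a_n x^(n-2).
Substitute into P(x) y'' + Q(x) y' + R(x) y = 0 with P(x) = 1, Q(x) = -x, R(x) = 3, and match powers of x.
Initial conditions: a_0 = 1, a_1 = -1.
Setting the coefficient of each power of x to zero and solving order by order (substituting the coefficients already found):
  x^0: 2 a_2 + 3 a_0 = 0  ->  2 a_2 = -3 a_0 = -3  ->  a_2 = -3/2
  x^1: 6 a_3 + 2 a_1 = 0  ->  6 a_3 = -2 a_1 = 2  ->  a_3 = 1/3
  x^2: 12 a_4 + a_2 = 0  ->  12 a_4 = -a_2 = 3/2  ->  a_4 = 1/8
  x^3: 20 a_5 = 0  ->  a_5 = 0
Truncated series: y(x) = 1 - x - (3/2) x^2 + (1/3) x^3 + (1/8) x^4 + O(x^6).

a_0 = 1; a_1 = -1; a_2 = -3/2; a_3 = 1/3; a_4 = 1/8; a_5 = 0


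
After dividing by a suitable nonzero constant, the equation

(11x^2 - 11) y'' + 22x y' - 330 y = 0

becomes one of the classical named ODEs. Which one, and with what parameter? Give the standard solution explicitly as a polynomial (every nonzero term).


All three coefficients share the factor -11; dividing through by -11 gives  (1 - x^2) y'' - 2x y' + 30 y = 0.
This matches the Legendre equation (1 - x^2) y'' - 2x y' + n(n+1) y = 0 (note the -2x y' term) with n(n+1) = 30, so n = 5; the polynomial solution is P_5(x).
With y = sum_k a_k x^k, matching x^k gives (k+2)(k+1) a_{k+2} = [k(k+1) - n(n+1)] a_k = (k - 5)(k + 6) a_k. The right side vanishes at k = 5, so the series with the parity of 5 terminates at degree 5.
Standard normalization (P_n(1) = 1): leading coefficient (2n)!/(2^n (n!)^2) = 3628800/(32*14400) = 63/8, so a_5 = 63/8. Work downward with a_k = (k+1)(k+2) a_{k+2} / ((k - 5)(k + 6)):
  a_3 = (4)(5)(63/8) / ((3 - 5)(3 + 6)) = (315/2)/(-18) = -35/4
  a_1 = (2)(3)(-35/4) / ((1 - 5)(1 + 6)) = (-105/2)/(-28) = 15/8
Hence P_5(x) = 63 x^5/8 - 35 x^3/4 + 15 x/8.

P_5(x); series = 63 x^5/8 - 35 x^3/4 + 15 x/8


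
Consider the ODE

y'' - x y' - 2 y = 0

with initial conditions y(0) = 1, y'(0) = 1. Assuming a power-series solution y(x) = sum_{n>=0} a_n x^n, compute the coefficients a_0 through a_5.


Ansatz: y(x) = sum_{n>=0} a_n x^n, so y'(x) = sum_{n>=1} n a_n x^(n-1) and y''(x) = sum_{n>=2} n(n-1) a_n x^(n-2).
Substitute into P(x) y'' + Q(x) y' + R(x) y = 0 with P(x) = 1, Q(x) = -x, R(x) = -2, and match powers of x.
Initial conditions: a_0 = 1, a_1 = 1.
Setting the coefficient of each power of x to zero and solving order by order (substituting the coefficients already found):
  x^0: 2 a_2 - 2 a_0 = 0  ->  2 a_2 = 2 a_0 = 2  ->  a_2 = 1
  x^1: 6 a_3 - 3 a_1 = 0  ->  6 a_3 = 3 a_1 = 3  ->  a_3 = 1/2
  x^2: 12 a_4 - 4 a_2 = 0  ->  12 a_4 = 4 a_2 = 4  ->  a_4 = 1/3
  x^3: 20 a_5 - 5 a_3 = 0  ->  20 a_5 = 5 a_3 = 5/2  ->  a_5 = 1/8
Truncated series: y(x) = 1 + x + x^2 + (1/2) x^3 + (1/3) x^4 + (1/8) x^5 + O(x^6).

a_0 = 1; a_1 = 1; a_2 = 1; a_3 = 1/2; a_4 = 1/3; a_5 = 1/8


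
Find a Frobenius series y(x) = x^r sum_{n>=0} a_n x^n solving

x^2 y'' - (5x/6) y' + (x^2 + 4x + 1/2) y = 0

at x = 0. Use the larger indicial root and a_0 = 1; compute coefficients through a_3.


Write in Frobenius form y'' + (p(x)/x) y' + (q(x)/x^2) y = 0:
  p(x) = -5/6,  q(x) = x^2 + 4x + 1/2.
Indicial equation: r(r-1) + (-5/6) r + (1/2) = 0 -> roots r_1 = 3/2, r_2 = 1/3.
Take r = r_1 = 3/2. Let y(x) = x^r sum_{n>=0} a_n x^n with a_0 = 1.
Substitute y = x^r sum a_n x^n and match x^{r+n}. The recurrence is
  D(n) a_n + 4 a_{n-1} + 1 a_{n-2} = 0,  where D(n) = (r+n)(r+n-1) + (-5/6)(r+n) + (1/2).
  a_n = [-4 a_{n-1} - 1 a_{n-2}] / D(n).
Since the indicial polynomial factors as (r - r_1)(r - r_2), D(n) = (r_1 + n - r_1)(r_1 + n - r_2) = n(n + 7/6).
Evaluating step by step (a_0 = 1):
  n = 1: D(1) = 1(1 + 7/6) = 13/6; numerator = -4(1) = -4; a_1 = (-4)/(13/6) = -24/13
  n = 2: D(2) = 2(2 + 7/6) = 19/3; numerator = -4(-24/13) - 1(1) = 83/13; a_2 = (83/13)/(19/3) = 249/247
  n = 3: D(3) = 3(3 + 7/6) = 25/2; numerator = -4(249/247) - 1(-24/13) = -540/247; a_3 = (-540/247)/(25/2) = -216/1235

r = 3/2; a_0 = 1; a_1 = -24/13; a_2 = 249/247; a_3 = -216/1235


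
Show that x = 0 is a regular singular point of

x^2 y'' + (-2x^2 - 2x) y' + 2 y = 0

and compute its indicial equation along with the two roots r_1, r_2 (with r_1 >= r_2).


Divide by x^2 to reach normal form y'' + P_1(x) y' + P_2(x) y = 0 with P_1(x) = -2 - 2/x and P_2(x) = 2/x^2.
x = 0 is a singular point because the y'-coefficient -2 - 2/x has a pole at x = 0 and the y-coefficient 2/x^2 has a pole at x = 0.
It is a regular singular point because x P_1(x) = p(x) = -2x - 2 and x^2 P_2(x) = q(x) = 2 are polynomials, hence analytic at x = 0.
p(0) = -2,  q(0) = 2.
Indicial equation: r(r-1) + p(0) r + q(0) = 0, i.e. r^2 + (p(0) - 1) r + q(0) = 0, i.e. r^2 - 3 r + 2 = 0.
Discriminant: (-3)^2 - 4(2) = 1, so r = (3 ± 1)/2.
Solving: r_1 = 2, r_2 = 1.

indicial: r^2 - 3 r + 2 = 0; roots r_1 = 2, r_2 = 1


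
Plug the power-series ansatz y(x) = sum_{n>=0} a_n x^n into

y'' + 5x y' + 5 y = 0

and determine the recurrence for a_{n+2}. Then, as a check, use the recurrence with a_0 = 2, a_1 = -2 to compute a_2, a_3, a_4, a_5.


Substitute y = sum_n a_n x^n.
y''(x) has coefficient (n+2)(n+1) a_{n+2} at x^n;
5 x y'(x) has coefficient 5 n a_n at x^n (shift);
5 y(x) has coefficient 5 a_n at x^n.
Matching x^n: (n+2)(n+1) a_{n+2} + (5n + 5) a_n = 0.
Thus a_{n+2} = (-5n - 5) / ((n+1)(n+2)) * a_n.

Check with a_0 = 2, a_1 = -2 (apply the recurrence for n = 0, 1, 2, 3): a_0 = 2, a_1 = -2, a_2 = -5, a_3 = 10/3, a_4 = 25/4, a_5 = -10/3.

a_(n+2) = (-5n - 5) / ((n+1)(n+2)) * a_n; check: a_0 = 2, a_1 = -2, a_2 = -5, a_3 = 10/3, a_4 = 25/4, a_5 = -10/3


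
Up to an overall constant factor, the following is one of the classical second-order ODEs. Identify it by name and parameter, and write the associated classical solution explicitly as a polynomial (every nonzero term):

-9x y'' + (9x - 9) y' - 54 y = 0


All three coefficients share the factor -9; dividing through by -9 gives  x y'' + (1 - x) y' + 6 y = 0.
This matches the Laguerre equation x y'' + (1 - x) y' + n y = 0 with n = 6; the polynomial solution is L_6(x).
With y = sum_k a_k x^k, matching x^k gives (k+1)k a_{k+1} + (k+1) a_{k+1} - k a_k + n a_k = 0, i.e. (k+1)^2 a_{k+1} = (k - n) a_k = (k - 6) a_k. The right side vanishes at k = 6, so the series terminates at degree 6.
Standard normalization L_n(0) = 1 gives a_0 = 1. Work upward with a_{k+1} = (k - 6) a_k / (k+1)^2:
  a_1 = (0 - 6)(1) / 1^2 = -6/1 = -6
  a_2 = (1 - 6)(-6) / 2^2 = 30/4 = 15/2
  a_3 = (2 - 6)(15/2) / 3^2 = -30/9 = -10/3
  a_4 = (3 - 6)(-10/3) / 4^2 = 10/16 = 5/8
  a_5 = (4 - 6)(5/8) / 5^2 = (-5/4)/25 = -1/20
  a_6 = (5 - 6)(-1/20) / 6^2 = (1/20)/36 = 1/720
Hence L_6(x) = x^6/720 - x^5/20 + 5 x^4/8 - 10 x^3/3 + 15 x^2/2 - 6 x + 1.

L_6(x); series = x^6/720 - x^5/20 + 5 x^4/8 - 10 x^3/3 + 15 x^2/2 - 6 x + 1


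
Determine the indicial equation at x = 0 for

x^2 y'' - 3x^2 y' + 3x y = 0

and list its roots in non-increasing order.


Divide by x^2 to reach normal form y'' + P_1(x) y' + P_2(x) y = 0 with P_1(x) = -3 and P_2(x) = 3/x.
x = 0 is a singular point because the y-coefficient 3/x has a pole at x = 0.
It is a regular singular point because x P_1(x) = p(x) = -3x and x^2 P_2(x) = q(x) = 3x are polynomials, hence analytic at x = 0.
p(0) = 0,  q(0) = 0.
Indicial equation: r(r-1) + p(0) r + q(0) = 0, i.e. r^2 + (p(0) - 1) r + q(0) = 0, i.e. r^2 - 1 r = 0.
Discriminant: (-1)^2 - 4(0) = 1, so r = (1 ± 1)/2.
Solving: r_1 = 1, r_2 = 0.

indicial: r^2 - 1 r = 0; roots r_1 = 1, r_2 = 0


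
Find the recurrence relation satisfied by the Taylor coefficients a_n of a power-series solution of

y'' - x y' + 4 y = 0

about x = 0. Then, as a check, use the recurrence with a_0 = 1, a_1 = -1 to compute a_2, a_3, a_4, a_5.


Substitute y = sum_n a_n x^n.
y''(x) has coefficient (n+2)(n+1) a_{n+2} at x^n;
-x y'(x) has coefficient -n a_n at x^n (shift);
4 y(x) has coefficient 4 a_n at x^n.
Matching x^n: (n+2)(n+1) a_{n+2} + (-n + 4) a_n = 0.
Thus a_{n+2} = (n - 4) / ((n+1)(n+2)) * a_n.

Check with a_0 = 1, a_1 = -1 (apply the recurrence for n = 0, 1, 2, 3): a_0 = 1, a_1 = -1, a_2 = -2, a_3 = 1/2, a_4 = 1/3, a_5 = -1/40.

a_(n+2) = (n - 4) / ((n+1)(n+2)) * a_n; check: a_0 = 1, a_1 = -1, a_2 = -2, a_3 = 1/2, a_4 = 1/3, a_5 = -1/40


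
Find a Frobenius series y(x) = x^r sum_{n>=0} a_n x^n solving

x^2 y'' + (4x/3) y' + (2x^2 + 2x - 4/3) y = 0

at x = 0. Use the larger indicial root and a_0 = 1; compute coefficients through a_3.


Write in Frobenius form y'' + (p(x)/x) y' + (q(x)/x^2) y = 0:
  p(x) = 4/3,  q(x) = 2x^2 + 2x - 4/3.
Indicial equation: r(r-1) + (4/3) r + (-4/3) = 0 -> roots r_1 = 1, r_2 = -4/3.
Take r = r_1 = 1. Let y(x) = x^r sum_{n>=0} a_n x^n with a_0 = 1.
Substitute y = x^r sum a_n x^n and match x^{r+n}. The recurrence is
  D(n) a_n + 2 a_{n-1} + 2 a_{n-2} = 0,  where D(n) = (r+n)(r+n-1) + (4/3)(r+n) + (-4/3).
  a_n = [-2 a_{n-1} - 2 a_{n-2}] / D(n).
Since the indicial polynomial factors as (r - r_1)(r - r_2), D(n) = (r_1 + n - r_1)(r_1 + n - r_2) = n(n + 7/3).
Evaluating step by step (a_0 = 1):
  n = 1: D(1) = 1(1 + 7/3) = 10/3; numerator = -2(1) = -2; a_1 = (-2)/(10/3) = -3/5
  n = 2: D(2) = 2(2 + 7/3) = 26/3; numerator = -2(-3/5) - 2(1) = -4/5; a_2 = (-4/5)/(26/3) = -6/65
  n = 3: D(3) = 3(3 + 7/3) = 16; numerator = -2(-6/65) - 2(-3/5) = 18/13; a_3 = (18/13)/(16) = 9/104

r = 1; a_0 = 1; a_1 = -3/5; a_2 = -6/65; a_3 = 9/104


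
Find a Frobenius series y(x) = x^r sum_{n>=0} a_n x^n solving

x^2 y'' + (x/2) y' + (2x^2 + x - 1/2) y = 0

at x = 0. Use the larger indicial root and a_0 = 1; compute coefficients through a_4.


Write in Frobenius form y'' + (p(x)/x) y' + (q(x)/x^2) y = 0:
  p(x) = 1/2,  q(x) = 2x^2 + x - 1/2.
Indicial equation: r(r-1) + (1/2) r + (-1/2) = 0 -> roots r_1 = 1, r_2 = -1/2.
Take r = r_1 = 1. Let y(x) = x^r sum_{n>=0} a_n x^n with a_0 = 1.
Substitute y = x^r sum a_n x^n and match x^{r+n}. The recurrence is
  D(n) a_n + 1 a_{n-1} + 2 a_{n-2} = 0,  where D(n) = (r+n)(r+n-1) + (1/2)(r+n) + (-1/2).
  a_n = [-1 a_{n-1} - 2 a_{n-2}] / D(n).
Since the indicial polynomial factors as (r - r_1)(r - r_2), D(n) = (r_1 + n - r_1)(r_1 + n - r_2) = n(n + 3/2).
Evaluating step by step (a_0 = 1):
  n = 1: D(1) = 1(1 + 3/2) = 5/2; numerator = -1(1) = -1; a_1 = (-1)/(5/2) = -2/5
  n = 2: D(2) = 2(2 + 3/2) = 7; numerator = -1(-2/5) - 2(1) = -8/5; a_2 = (-8/5)/(7) = -8/35
  n = 3: D(3) = 3(3 + 3/2) = 27/2; numerator = -1(-8/35) - 2(-2/5) = 36/35; a_3 = (36/35)/(27/2) = 8/105
  n = 4: D(4) = 4(4 + 3/2) = 22; numerator = -1(8/105) - 2(-8/35) = 8/21; a_4 = (8/21)/(22) = 4/231

r = 1; a_0 = 1; a_1 = -2/5; a_2 = -8/35; a_3 = 8/105; a_4 = 4/231


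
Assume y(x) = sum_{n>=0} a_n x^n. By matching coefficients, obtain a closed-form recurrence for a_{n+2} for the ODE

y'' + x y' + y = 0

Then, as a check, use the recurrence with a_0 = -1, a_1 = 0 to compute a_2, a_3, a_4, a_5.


Substitute y = sum_n a_n x^n.
y''(x) has coefficient (n+2)(n+1) a_{n+2} at x^n;
x y'(x) has coefficient n a_n at x^n (shift);
y(x) has coefficient 1 a_n at x^n.
Matching x^n: (n+2)(n+1) a_{n+2} + (n + 1) a_n = 0.
Thus a_{n+2} = (-n - 1) / ((n+1)(n+2)) * a_n.

Check with a_0 = -1, a_1 = 0 (apply the recurrence for n = 0, 1, 2, 3): a_0 = -1, a_1 = 0, a_2 = 1/2, a_3 = 0, a_4 = -1/8, a_5 = 0.

a_(n+2) = (-n - 1) / ((n+1)(n+2)) * a_n; check: a_0 = -1, a_1 = 0, a_2 = 1/2, a_3 = 0, a_4 = -1/8, a_5 = 0


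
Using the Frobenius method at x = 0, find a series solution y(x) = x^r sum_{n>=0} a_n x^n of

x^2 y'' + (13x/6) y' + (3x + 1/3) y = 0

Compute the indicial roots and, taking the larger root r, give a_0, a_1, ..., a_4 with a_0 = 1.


Write in Frobenius form y'' + (p(x)/x) y' + (q(x)/x^2) y = 0:
  p(x) = 13/6,  q(x) = 3x + 1/3.
Indicial equation: r(r-1) + (13/6) r + (1/3) = 0 -> roots r_1 = -1/2, r_2 = -2/3.
Take r = r_1 = -1/2. Let y(x) = x^r sum_{n>=0} a_n x^n with a_0 = 1.
Substitute y = x^r sum a_n x^n and match x^{r+n}. The recurrence is
  D(n) a_n + 3 a_{n-1} = 0,  where D(n) = (r+n)(r+n-1) + (13/6)(r+n) + (1/3).
  a_n = -3 / D(n) * a_{n-1}.
Since the indicial polynomial factors as (r - r_1)(r - r_2), D(n) = (r_1 + n - r_1)(r_1 + n - r_2) = n(n + 1/6).
Evaluating step by step (a_0 = 1):
  n = 1: D(1) = 1(1 + 1/6) = 7/6; numerator = -3(1) = -3; a_1 = (-3)/(7/6) = -18/7
  n = 2: D(2) = 2(2 + 1/6) = 13/3; numerator = -3(-18/7) = 54/7; a_2 = (54/7)/(13/3) = 162/91
  n = 3: D(3) = 3(3 + 1/6) = 19/2; numerator = -3(162/91) = -486/91; a_3 = (-486/91)/(19/2) = -972/1729
  n = 4: D(4) = 4(4 + 1/6) = 50/3; numerator = -3(-972/1729) = 2916/1729; a_4 = (2916/1729)/(50/3) = 4374/43225

r = -1/2; a_0 = 1; a_1 = -18/7; a_2 = 162/91; a_3 = -972/1729; a_4 = 4374/43225


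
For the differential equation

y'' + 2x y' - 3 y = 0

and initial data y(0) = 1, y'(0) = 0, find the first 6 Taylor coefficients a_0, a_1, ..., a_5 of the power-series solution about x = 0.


Ansatz: y(x) = sum_{n>=0} a_n x^n, so y'(x) = sum_{n>=1} n a_n x^(n-1) and y''(x) = sum_{n>=2} n(n-1) a_n x^(n-2).
Substitute into P(x) y'' + Q(x) y' + R(x) y = 0 with P(x) = 1, Q(x) = 2x, R(x) = -3, and match powers of x.
Initial conditions: a_0 = 1, a_1 = 0.
Setting the coefficient of each power of x to zero and solving order by order (substituting the coefficients already found):
  x^0: 2 a_2 - 3 a_0 = 0  ->  2 a_2 = 3 a_0 = 3  ->  a_2 = 3/2
  x^1: 6 a_3 - a_1 = 0  ->  6 a_3 = a_1 = 0  ->  a_3 = 0
  x^2: 12 a_4 + a_2 = 0  ->  12 a_4 = -a_2 = -3/2  ->  a_4 = -1/8
  x^3: 20 a_5 + 3 a_3 = 0  ->  20 a_5 = -3 a_3 = 0  ->  a_5 = 0
Truncated series: y(x) = 1 + (3/2) x^2 - (1/8) x^4 + O(x^6).

a_0 = 1; a_1 = 0; a_2 = 3/2; a_3 = 0; a_4 = -1/8; a_5 = 0


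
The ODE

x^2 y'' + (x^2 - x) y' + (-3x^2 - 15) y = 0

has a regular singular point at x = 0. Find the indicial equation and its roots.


Divide by x^2 to reach normal form y'' + P_1(x) y' + P_2(x) y = 0 with P_1(x) = 1 - 1/x and P_2(x) = -3 - 15/x^2.
x = 0 is a singular point because the y'-coefficient 1 - 1/x has a pole at x = 0 and the y-coefficient -3 - 15/x^2 has a pole at x = 0.
It is a regular singular point because x P_1(x) = p(x) = x - 1 and x^2 P_2(x) = q(x) = -3x^2 - 15 are polynomials, hence analytic at x = 0.
p(0) = -1,  q(0) = -15.
Indicial equation: r(r-1) + p(0) r + q(0) = 0, i.e. r^2 + (p(0) - 1) r + q(0) = 0, i.e. r^2 - 2 r - 15 = 0.
Discriminant: (-2)^2 - 4(-15) = 64, so r = (2 ± 8)/2.
Solving: r_1 = 5, r_2 = -3.

indicial: r^2 - 2 r - 15 = 0; roots r_1 = 5, r_2 = -3


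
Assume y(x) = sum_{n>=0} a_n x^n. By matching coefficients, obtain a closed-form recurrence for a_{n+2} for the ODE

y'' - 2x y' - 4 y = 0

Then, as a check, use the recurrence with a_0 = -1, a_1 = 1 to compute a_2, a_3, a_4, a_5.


Substitute y = sum_n a_n x^n.
y''(x) has coefficient (n+2)(n+1) a_{n+2} at x^n;
-2 x y'(x) has coefficient -2 n a_n at x^n (shift);
-4 y(x) has coefficient -4 a_n at x^n.
Matching x^n: (n+2)(n+1) a_{n+2} + (-2n - 4) a_n = 0.
Thus a_{n+2} = (2n + 4) / ((n+1)(n+2)) * a_n.

Check with a_0 = -1, a_1 = 1 (apply the recurrence for n = 0, 1, 2, 3): a_0 = -1, a_1 = 1, a_2 = -2, a_3 = 1, a_4 = -4/3, a_5 = 1/2.

a_(n+2) = (2n + 4) / ((n+1)(n+2)) * a_n; check: a_0 = -1, a_1 = 1, a_2 = -2, a_3 = 1, a_4 = -4/3, a_5 = 1/2


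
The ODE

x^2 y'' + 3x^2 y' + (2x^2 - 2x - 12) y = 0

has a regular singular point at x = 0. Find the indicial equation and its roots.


Divide by x^2 to reach normal form y'' + P_1(x) y' + P_2(x) y = 0 with P_1(x) = 3 and P_2(x) = 2 - 2/x - 12/x^2.
x = 0 is a singular point because the y-coefficient 2 - 2/x - 12/x^2 has a pole at x = 0.
It is a regular singular point because x P_1(x) = p(x) = 3x and x^2 P_2(x) = q(x) = 2x^2 - 2x - 12 are polynomials, hence analytic at x = 0.
p(0) = 0,  q(0) = -12.
Indicial equation: r(r-1) + p(0) r + q(0) = 0, i.e. r^2 + (p(0) - 1) r + q(0) = 0, i.e. r^2 - 1 r - 12 = 0.
Discriminant: (-1)^2 - 4(-12) = 49, so r = (1 ± 7)/2.
Solving: r_1 = 4, r_2 = -3.

indicial: r^2 - 1 r - 12 = 0; roots r_1 = 4, r_2 = -3


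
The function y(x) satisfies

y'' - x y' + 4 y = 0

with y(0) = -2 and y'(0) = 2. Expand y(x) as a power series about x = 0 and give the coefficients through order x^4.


Ansatz: y(x) = sum_{n>=0} a_n x^n, so y'(x) = sum_{n>=1} n a_n x^(n-1) and y''(x) = sum_{n>=2} n(n-1) a_n x^(n-2).
Substitute into P(x) y'' + Q(x) y' + R(x) y = 0 with P(x) = 1, Q(x) = -x, R(x) = 4, and match powers of x.
Initial conditions: a_0 = -2, a_1 = 2.
Setting the coefficient of each power of x to zero and solving order by order (substituting the coefficients already found):
  x^0: 2 a_2 + 4 a_0 = 0  ->  2 a_2 = -4 a_0 = 8  ->  a_2 = 4
  x^1: 6 a_3 + 3 a_1 = 0  ->  6 a_3 = -3 a_1 = -6  ->  a_3 = -1
  x^2: 12 a_4 + 2 a_2 = 0  ->  12 a_4 = -2 a_2 = -8  ->  a_4 = -2/3
Truncated series: y(x) = -2 + 2 x + 4 x^2 - x^3 - (2/3) x^4 + O(x^5).

a_0 = -2; a_1 = 2; a_2 = 4; a_3 = -1; a_4 = -2/3
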